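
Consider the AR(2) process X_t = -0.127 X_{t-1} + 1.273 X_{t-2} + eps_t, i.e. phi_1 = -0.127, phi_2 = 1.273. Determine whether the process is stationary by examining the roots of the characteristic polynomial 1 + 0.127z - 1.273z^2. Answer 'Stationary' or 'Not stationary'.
\text{Not stationary}

The AR(p) characteristic polynomial is P(z) = 1 + 0.127z - 1.273z^2.
Stationarity requires all roots to lie outside the unit circle, i.e. |z| > 1 for every root.
Set 1 + (0.127) z + (-1.273) z^2 = 0, i.e. a z^2 + b z + c = 0 with a = -1.273, b = 0.127, c = 1.
Discriminant D = b^2 - 4ac = (0.127)^2 - 4*(-1.273)*1 = 0.016129 - (-5.092) = 5.108129.
D >= 0, so the roots are real: z = (-b +/- sqrt(D)) / (2a) = (-0.127 +/- 2.260117) / (-2.546).
  z_1 = (-0.127 + 2.260117) / (-2.546) = -0.8378,   |z_1| = 0.8378.
  z_2 = (-0.127 - 2.260117) / (-2.546) = 0.9376,   |z_2| = 0.9376.
Moduli of all roots: 0.8378, 0.9376.
All moduli strictly greater than 1? No.
Verdict: Not stationary.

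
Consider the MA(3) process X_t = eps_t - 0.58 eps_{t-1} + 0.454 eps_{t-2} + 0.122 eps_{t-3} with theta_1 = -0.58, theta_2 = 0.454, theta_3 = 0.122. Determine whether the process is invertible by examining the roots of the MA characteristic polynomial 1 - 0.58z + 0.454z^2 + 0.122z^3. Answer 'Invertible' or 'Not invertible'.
\text{Invertible}

The MA(q) characteristic polynomial is P(z) = 1 - 0.58z + 0.454z^2 + 0.122z^3.
Invertibility requires all roots to lie outside the unit circle, i.e. |z| > 1 for every root.
Degree 3: look for a simple real root z0 first, then factor out (1 - z/z0) and solve the remaining quadratic.
Testing z0 = -5: P(-5) = 1 + (-0.58)(-5) + (0.454)(-5)^2 + (0.122)(-5)^3
  = 1 + (2.9) + (11.35) + (-15.25) = 0.  So z_0 = -5 is a root, |z_0| = 5.
Divide out the factor (1 + 0.2 z) = (1 - z/z0) (since 1/z0 = -0.2):
  P(z) = (1 + 0.2 z)(1 + (-0.78) z + (0.61) z^2)
  [check: z-coef -0.78 - (-0.2) = -0.58; z^2-coef 0.61 - (-0.2)(-0.78) = 0.454; z^3-coef -(-0.2)(0.61) = 0.122.]
Remaining roots from the quadratic factor 1 + (-0.78) z + (0.61) z^2:
  Set 1 + (-0.78) z + (0.61) z^2 = 0, i.e. a z^2 + b z + c = 0 with a = 0.61, b = -0.78, c = 1.
  Discriminant D = b^2 - 4ac = (-0.78)^2 - 4*(0.61)*1 = 0.6084 - (2.44) = -1.8316.
  D < 0, so the roots are the complex-conjugate pair z = (-b +/- i sqrt(-D)) / (2a) = 0.6393 +/- 1.1093i.
  For a conjugate pair |z|^2 = z * conj(z) = (product of roots) = c/a = 1/(0.61) = 1.639344, so |z| = sqrt(1.639344) = 1.2804 for both roots.
Moduli of all roots: 5.0000, 1.2804, 1.2804.
All moduli strictly greater than 1? Yes.
Verdict: Invertible.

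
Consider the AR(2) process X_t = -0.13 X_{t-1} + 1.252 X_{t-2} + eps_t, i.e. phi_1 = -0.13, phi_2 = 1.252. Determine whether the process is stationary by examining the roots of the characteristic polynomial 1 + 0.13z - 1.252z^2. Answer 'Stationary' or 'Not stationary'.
\text{Not stationary}

The AR(p) characteristic polynomial is P(z) = 1 + 0.13z - 1.252z^2.
Stationarity requires all roots to lie outside the unit circle, i.e. |z| > 1 for every root.
Set 1 + (0.13) z + (-1.252) z^2 = 0, i.e. a z^2 + b z + c = 0 with a = -1.252, b = 0.13, c = 1.
Discriminant D = b^2 - 4ac = (0.13)^2 - 4*(-1.252)*1 = 0.0169 - (-5.008) = 5.0249.
D >= 0, so the roots are real: z = (-b +/- sqrt(D)) / (2a) = (-0.13 +/- 2.241629) / (-2.504).
  z_1 = (-0.13 + 2.241629) / (-2.504) = -0.8433,   |z_1| = 0.8433.
  z_2 = (-0.13 - 2.241629) / (-2.504) = 0.9471,   |z_2| = 0.9471.
Moduli of all roots: 0.8433, 0.9471.
All moduli strictly greater than 1? No.
Verdict: Not stationary.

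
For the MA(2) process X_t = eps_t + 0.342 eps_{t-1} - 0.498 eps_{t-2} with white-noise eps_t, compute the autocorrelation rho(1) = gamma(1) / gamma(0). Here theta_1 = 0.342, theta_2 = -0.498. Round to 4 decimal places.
\rho(1) = 0.1258

For an MA(q) process with theta_0 = 1, the autocovariance is
  gamma(k) = sigma^2 * sum_{i=0..q-k} theta_i * theta_{i+k},
and rho(k) = gamma(k) / gamma(0). Sigma^2 cancels.
  numerator   = (1)*(0.342) + (0.342)*(-0.498) = 0.171684.
  denominator = (1)^2 + (0.342)^2 + (-0.498)^2 = 1.364968.
  rho(1) = 0.171684 / 1.364968 = 0.1258.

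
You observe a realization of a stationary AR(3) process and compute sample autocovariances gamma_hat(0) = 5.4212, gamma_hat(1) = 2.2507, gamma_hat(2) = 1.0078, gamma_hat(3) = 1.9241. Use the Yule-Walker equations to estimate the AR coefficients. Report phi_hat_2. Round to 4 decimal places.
\hat\phi_{2} = -0.1180

The Yule-Walker equations for an AR(p) process read, in matrix form,
  Gamma_p phi = r_p,   with   (Gamma_p)_{ij} = gamma(|i - j|),
                       (r_p)_i = gamma(i),   i,j = 1..p.
Substitute the sample gammas (Toeplitz matrix and right-hand side of size 3):
  Gamma_p = [[5.4212, 2.2507, 1.0078], [2.2507, 5.4212, 2.2507], [1.0078, 2.2507, 5.4212]]
  r_p     = [2.2507, 1.0078, 1.9241]
Written out (R1..R3):
  (R1) 5.4212 phi_1 + 2.2507 phi_2 + 1.0078 phi_3 = 2.2507
  (R2) 2.2507 phi_1 + 5.4212 phi_2 + 2.2507 phi_3 = 1.0078
  (R3) 1.0078 phi_1 + 2.2507 phi_2 + 5.4212 phi_3 = 1.9241
Gaussian elimination:
  R2 <- R2 - (2.2507/5.4212) R1 = R2 - (0.415166) R1:  4.486785 phi_2 + 1.832295 phi_3 = 0.073385
  R3 <- R3 - (1.0078/5.4212) R1 = R3 - (0.1859) R1:  1.832295 phi_2 + 5.23385 phi_3 = 1.505695
  R3 <- R3 - (1.832295/4.486785) R2 = R3 - (0.408376) R2:  4.485585 phi_3 = 1.475727
Back-substitution:
  phi_hat_3 = 1.475727 / 4.485585 = 0.328993
  phi_hat_2 = (0.073385 - (1.832295)(0.328993)) / 4.486785 = -0.117997
  phi_hat_1 = (2.2507 - (2.2507)(-0.117997) - (1.0078)(0.328993)) / 5.4212 = 0.402995
So phi_hat = [0.4030, -0.1180, 0.3290].
Therefore phi_hat_2 = -0.1180.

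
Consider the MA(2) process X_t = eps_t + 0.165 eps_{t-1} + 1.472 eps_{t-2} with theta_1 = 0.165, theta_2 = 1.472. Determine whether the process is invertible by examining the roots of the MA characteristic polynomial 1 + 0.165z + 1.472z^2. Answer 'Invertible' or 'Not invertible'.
\text{Not invertible}

The MA(q) characteristic polynomial is P(z) = 1 + 0.165z + 1.472z^2.
Invertibility requires all roots to lie outside the unit circle, i.e. |z| > 1 for every root.
Set 1 + (0.165) z + (1.472) z^2 = 0, i.e. a z^2 + b z + c = 0 with a = 1.472, b = 0.165, c = 1.
Discriminant D = b^2 - 4ac = (0.165)^2 - 4*(1.472)*1 = 0.027225 - (5.888) = -5.860775.
D < 0, so the roots are the complex-conjugate pair z = (-b +/- i sqrt(-D)) / (2a) = -0.056 +/- 0.8223i.
For a conjugate pair |z|^2 = z * conj(z) = (product of roots) = c/a = 1/(1.472) = 0.679348, so |z| = sqrt(0.679348) = 0.8242 for both roots.
Moduli of all roots: 0.8242, 0.8242.
All moduli strictly greater than 1? No.
Verdict: Not invertible.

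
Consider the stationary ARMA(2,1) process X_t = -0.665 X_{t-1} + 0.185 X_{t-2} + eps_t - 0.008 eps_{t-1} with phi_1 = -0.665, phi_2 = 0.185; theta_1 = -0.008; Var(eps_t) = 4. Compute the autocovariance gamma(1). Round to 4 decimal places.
\gamma(1) = -10.2833

Multiply the model equation by X_{t-k} and take expectations. With theta_0 = psi_0 = 1 and psi_j the MA(infinity) weights, this gives
  gamma(k) - sum_i phi_i gamma(k-i) = c_k,
  c_k = sigma^2 * sum_{j=k..q} theta_j psi_{j-k}   (c_k = 0 for k > q),
using gamma(-m) = gamma(m).
psi-weights needed (psi_j = theta_j + sum_i phi_i psi_{j-i}):
  psi_1 = theta_1 + phi_1 = -0.008 + (-0.665) = -0.673
Right-hand sides:
  c_0 = sigma^2 (1 + theta_1 psi_1) = 4 * (1 + (-0.008)(-0.673)) = 4 * 1.005384 = 4.021536
  c_1 = sigma^2 theta_1 = 4 * (-0.008) = -0.032
  c_2 = 0
Equations for k = 0, 1, 2 (AR order 2, c_2 = 0):
  (E0) gamma(0) = phi_1 gamma(1) + phi_2 gamma(2) + c_0
  (E1) gamma(1) = phi_1 gamma(0) + phi_2 gamma(1) + c_1
  (E2) gamma(2) = phi_1 gamma(1) + phi_2 gamma(0)
From (E1): gamma(1) = A gamma(0) + B with
  A = phi_1 / (1 - phi_2) = -0.665 / 0.815 = -0.815951,   B = c_1 / (1 - phi_2) = -0.032 / 0.815 = -0.039264.
Insert (E2) into (E0): gamma(0) (1 - phi_2^2) = phi_1 (1 + phi_2) gamma(1) + c_0.
  phi_1 (1 + phi_2) = (-0.665)(1.185) = -0.788025,   1 - phi_2^2 = 0.965775.
Replace gamma(1) by A gamma(0) + B and collect gamma(0):
  gamma(0) [0.965775 - (-0.788025)(-0.815951)] = (-0.788025)(-0.039264) + 4.021536
  gamma(0) * 0.322785 = 4.052477
  gamma(0) = 4.052477 / 0.322785 = 12.554714.
  gamma(1) = A gamma(0) + B = (-0.815951)(12.554714) + (-0.039264) = -10.283294.
Therefore gamma(1) = -10.2833 (to 4 decimal places).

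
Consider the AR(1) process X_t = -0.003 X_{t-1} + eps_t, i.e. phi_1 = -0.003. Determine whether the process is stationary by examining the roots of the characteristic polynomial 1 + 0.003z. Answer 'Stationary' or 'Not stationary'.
\text{Stationary}

The AR(p) characteristic polynomial is P(z) = 1 + 0.003z.
Stationarity requires all roots to lie outside the unit circle, i.e. |z| > 1 for every root.
This is linear in z: 1 + (0.003) z = 0  =>  z = -1/(0.003) = -333.333333,  |z| = 333.333333.
Moduli of all roots: 333.3333.
All moduli strictly greater than 1? Yes.
Verdict: Stationary.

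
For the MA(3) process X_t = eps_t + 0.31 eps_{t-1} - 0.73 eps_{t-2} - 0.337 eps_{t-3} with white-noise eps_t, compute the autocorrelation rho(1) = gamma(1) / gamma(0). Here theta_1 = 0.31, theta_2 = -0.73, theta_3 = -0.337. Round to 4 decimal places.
\rho(1) = 0.1892

For an MA(q) process with theta_0 = 1, the autocovariance is
  gamma(k) = sigma^2 * sum_{i=0..q-k} theta_i * theta_{i+k},
and rho(k) = gamma(k) / gamma(0). Sigma^2 cancels.
  numerator   = (1)*(0.31) + (0.31)*(-0.73) + (-0.73)*(-0.337) = 0.32971.
  denominator = (1)^2 + (0.31)^2 + (-0.73)^2 + (-0.337)^2 = 1.742569.
  rho(1) = 0.32971 / 1.742569 = 0.1892.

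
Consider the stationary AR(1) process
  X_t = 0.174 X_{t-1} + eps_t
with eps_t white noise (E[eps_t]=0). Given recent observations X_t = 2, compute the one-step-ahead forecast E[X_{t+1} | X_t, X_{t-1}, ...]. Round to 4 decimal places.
E[X_{t+1} \mid \mathcal F_t] = 0.3480

For an AR(p) model X_t = c + sum_i phi_i X_{t-i} + eps_t, the
one-step-ahead conditional mean is
  E[X_{t+1} | X_t, ...] = c + sum_i phi_i X_{t+1-i}.
Substitute known values:
  E[X_{t+1} | ...] = (0.174) * (2)
                   = 0.3480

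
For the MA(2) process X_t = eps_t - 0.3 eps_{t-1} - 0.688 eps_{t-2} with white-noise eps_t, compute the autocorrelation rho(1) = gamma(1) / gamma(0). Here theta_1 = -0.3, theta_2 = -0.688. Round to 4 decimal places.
\rho(1) = -0.0599

For an MA(q) process with theta_0 = 1, the autocovariance is
  gamma(k) = sigma^2 * sum_{i=0..q-k} theta_i * theta_{i+k},
and rho(k) = gamma(k) / gamma(0). Sigma^2 cancels.
  numerator   = (1)*(-0.3) + (-0.3)*(-0.688) = -0.0936.
  denominator = (1)^2 + (-0.3)^2 + (-0.688)^2 = 1.563344.
  rho(1) = -0.0936 / 1.563344 = -0.0599.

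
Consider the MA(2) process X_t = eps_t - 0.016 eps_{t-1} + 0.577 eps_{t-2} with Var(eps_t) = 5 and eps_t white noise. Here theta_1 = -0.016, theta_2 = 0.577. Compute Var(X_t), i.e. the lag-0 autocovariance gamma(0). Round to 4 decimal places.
\gamma(0) = 6.6659

For an MA(q) process X_t = eps_t + sum_i theta_i eps_{t-i} with
Var(eps_t) = sigma^2, the variance is
  gamma(0) = sigma^2 * (1 + sum_i theta_i^2).
  sum_i theta_i^2 = (-0.016)^2 + (0.577)^2 = 0.000256 + 0.332929 = 0.333185.
  gamma(0) = 5 * (1 + 0.333185) = 5 * 1.333185 = 6.665925, which rounds to 6.6659.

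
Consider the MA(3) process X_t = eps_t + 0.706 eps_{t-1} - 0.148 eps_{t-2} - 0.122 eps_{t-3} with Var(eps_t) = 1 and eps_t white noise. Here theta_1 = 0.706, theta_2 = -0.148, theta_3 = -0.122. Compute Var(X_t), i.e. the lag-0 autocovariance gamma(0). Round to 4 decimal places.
\gamma(0) = 1.5352

For an MA(q) process X_t = eps_t + sum_i theta_i eps_{t-i} with
Var(eps_t) = sigma^2, the variance is
  gamma(0) = sigma^2 * (1 + sum_i theta_i^2).
  sum_i theta_i^2 = (0.706)^2 + (-0.148)^2 + (-0.122)^2 = 0.498436 + 0.021904 + 0.014884 = 0.535224.
  gamma(0) = 1 * (1 + 0.535224) = 1 * 1.535224 = 1.535224, which rounds to 1.5352.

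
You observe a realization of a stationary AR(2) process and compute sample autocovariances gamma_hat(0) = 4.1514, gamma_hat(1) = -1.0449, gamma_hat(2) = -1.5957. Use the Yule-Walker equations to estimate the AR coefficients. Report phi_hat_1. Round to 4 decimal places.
\hat\phi_{1} = -0.3720

The Yule-Walker equations for an AR(p) process read, in matrix form,
  Gamma_p phi = r_p,   with   (Gamma_p)_{ij} = gamma(|i - j|),
                       (r_p)_i = gamma(i),   i,j = 1..p.
Substitute the sample gammas (Toeplitz matrix and right-hand side of size 2):
  Gamma_p = [[4.1514, -1.0449], [-1.0449, 4.1514]]
  r_p     = [-1.0449, -1.5957]
Written out:
  4.1514 phi_1 - 1.0449 phi_2 = -1.0449
  -1.0449 phi_1 + 4.1514 phi_2 = -1.5957
Solve by Cramer's rule:
  det = gamma(0)^2 - gamma(1)^2 = (4.1514)^2 - (-1.0449)^2 = 17.23412196 - 1.09181601 = 16.14230595
  phi_hat_1 = [gamma(1) gamma(0) - gamma(1) gamma(2)] / det = [(-1.0449)(4.1514) - (-1.0449)(-1.5957)] / 16.14230595 = -6.00514479 / 16.14230595 = -0.372
  phi_hat_2 = [gamma(0) gamma(2) - gamma(1)^2] / det = [(4.1514)(-1.5957) - (-1.0449)^2] / 16.14230595 = -7.71620499 / 16.14230595 = -0.478
So phi_hat = [-0.3720, -0.4780].
Therefore phi_hat_1 = -0.3720.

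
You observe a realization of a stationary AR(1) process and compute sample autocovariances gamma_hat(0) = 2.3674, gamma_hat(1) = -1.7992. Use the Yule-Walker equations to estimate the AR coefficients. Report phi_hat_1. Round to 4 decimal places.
\hat\phi_{1} = -0.7600

The Yule-Walker equations for an AR(p) process read, in matrix form,
  Gamma_p phi = r_p,   with   (Gamma_p)_{ij} = gamma(|i - j|),
                       (r_p)_i = gamma(i),   i,j = 1..p.
Substitute the sample gammas (Toeplitz matrix and right-hand side of size 1):
  Gamma_p = [[2.3674]]
  r_p     = [-1.7992]
With p = 1 this is the single equation gamma(0) phi_1 = gamma(1):
  phi_hat_1 = gamma(1) / gamma(0) = -1.7992 / 2.3674 = -0.7600.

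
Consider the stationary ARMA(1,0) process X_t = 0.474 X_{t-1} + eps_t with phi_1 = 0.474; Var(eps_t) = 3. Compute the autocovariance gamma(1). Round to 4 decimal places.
\gamma(1) = 1.8341

Multiply the model equation by X_{t-k} and take expectations. With theta_0 = psi_0 = 1 and psi_j the MA(infinity) weights, this gives
  gamma(k) - sum_i phi_i gamma(k-i) = c_k,
  c_k = sigma^2 * sum_{j=k..q} theta_j psi_{j-k}   (c_k = 0 for k > q),
using gamma(-m) = gamma(m).
Pure AR (q = 0): c_0 = sigma^2 = 3, c_k = 0 for k >= 1.
Equations for k = 0 and k = 1 (AR order 1):
  gamma(0) = phi_1 gamma(1) + c_0
  gamma(1) = phi_1 gamma(0) + c_1
Substituting the second into the first: gamma(0) (1 - phi_1^2) = c_0 + phi_1 c_1, so
  gamma(0) = c_0 / (1 - phi_1^2) = 3 / (1 - (0.474)^2) = 3 / 0.775324 = 3.86935.
  gamma(1) = phi_1 gamma(0) = (0.474)(3.86935) = 1.834072.
Therefore gamma(1) = 1.8341 (to 4 decimal places).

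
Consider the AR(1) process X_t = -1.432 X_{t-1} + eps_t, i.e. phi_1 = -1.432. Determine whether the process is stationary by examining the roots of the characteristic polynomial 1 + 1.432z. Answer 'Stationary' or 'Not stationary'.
\text{Not stationary}

The AR(p) characteristic polynomial is P(z) = 1 + 1.432z.
Stationarity requires all roots to lie outside the unit circle, i.e. |z| > 1 for every root.
This is linear in z: 1 + (1.432) z = 0  =>  z = -1/(1.432) = -0.698324,  |z| = 0.698324.
Moduli of all roots: 0.6983.
All moduli strictly greater than 1? No.
Verdict: Not stationary.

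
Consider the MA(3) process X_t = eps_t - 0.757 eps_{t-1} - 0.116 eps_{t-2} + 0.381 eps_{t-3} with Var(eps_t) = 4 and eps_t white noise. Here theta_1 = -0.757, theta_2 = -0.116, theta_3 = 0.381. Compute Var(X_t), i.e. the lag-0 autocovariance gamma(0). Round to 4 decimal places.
\gamma(0) = 6.9267

For an MA(q) process X_t = eps_t + sum_i theta_i eps_{t-i} with
Var(eps_t) = sigma^2, the variance is
  gamma(0) = sigma^2 * (1 + sum_i theta_i^2).
  sum_i theta_i^2 = (-0.757)^2 + (-0.116)^2 + (0.381)^2 = 0.573049 + 0.013456 + 0.145161 = 0.731666.
  gamma(0) = 4 * (1 + 0.731666) = 4 * 1.731666 = 6.926664, which rounds to 6.9267.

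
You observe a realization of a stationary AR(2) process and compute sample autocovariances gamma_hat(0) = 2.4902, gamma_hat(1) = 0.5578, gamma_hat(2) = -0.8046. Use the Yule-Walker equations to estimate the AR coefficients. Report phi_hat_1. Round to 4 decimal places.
\hat\phi_{1} = 0.3120

The Yule-Walker equations for an AR(p) process read, in matrix form,
  Gamma_p phi = r_p,   with   (Gamma_p)_{ij} = gamma(|i - j|),
                       (r_p)_i = gamma(i),   i,j = 1..p.
Substitute the sample gammas (Toeplitz matrix and right-hand side of size 2):
  Gamma_p = [[2.4902, 0.5578], [0.5578, 2.4902]]
  r_p     = [0.5578, -0.8046]
Written out:
  2.4902 phi_1 + 0.5578 phi_2 = 0.5578
  0.5578 phi_1 + 2.4902 phi_2 = -0.8046
Solve by Cramer's rule:
  det = gamma(0)^2 - gamma(1)^2 = (2.4902)^2 - (0.5578)^2 = 6.20109604 - 0.31114084 = 5.8899552
  phi_hat_1 = [gamma(1) gamma(0) - gamma(1) gamma(2)] / det = [(0.5578)(2.4902) - (0.5578)(-0.8046)] / 5.8899552 = 1.83783944 / 5.8899552 = 0.312
  phi_hat_2 = [gamma(0) gamma(2) - gamma(1)^2] / det = [(2.4902)(-0.8046) - (0.5578)^2] / 5.8899552 = -2.31475576 / 5.8899552 = -0.393
So phi_hat = [0.3120, -0.3930].
Therefore phi_hat_1 = 0.3120.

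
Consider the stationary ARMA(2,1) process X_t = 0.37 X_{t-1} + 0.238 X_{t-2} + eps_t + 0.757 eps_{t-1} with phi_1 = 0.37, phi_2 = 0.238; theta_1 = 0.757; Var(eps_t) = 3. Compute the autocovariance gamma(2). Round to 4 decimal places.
\gamma(2) = 5.1143

Multiply the model equation by X_{t-k} and take expectations. With theta_0 = psi_0 = 1 and psi_j the MA(infinity) weights, this gives
  gamma(k) - sum_i phi_i gamma(k-i) = c_k,
  c_k = sigma^2 * sum_{j=k..q} theta_j psi_{j-k}   (c_k = 0 for k > q),
using gamma(-m) = gamma(m).
psi-weights needed (psi_j = theta_j + sum_i phi_i psi_{j-i}):
  psi_1 = theta_1 + phi_1 = 0.757 + (0.37) = 1.127
Right-hand sides:
  c_0 = sigma^2 (1 + theta_1 psi_1) = 3 * (1 + (0.757)(1.127)) = 3 * 1.853139 = 5.559417
  c_1 = sigma^2 theta_1 = 3 * (0.757) = 2.271
  c_2 = 0
Equations for k = 0, 1, 2 (AR order 2, c_2 = 0):
  (E0) gamma(0) = phi_1 gamma(1) + phi_2 gamma(2) + c_0
  (E1) gamma(1) = phi_1 gamma(0) + phi_2 gamma(1) + c_1
  (E2) gamma(2) = phi_1 gamma(1) + phi_2 gamma(0)
From (E1): gamma(1) = A gamma(0) + B with
  A = phi_1 / (1 - phi_2) = 0.37 / 0.762 = 0.485564,   B = c_1 / (1 - phi_2) = 2.271 / 0.762 = 2.980315.
Insert (E2) into (E0): gamma(0) (1 - phi_2^2) = phi_1 (1 + phi_2) gamma(1) + c_0.
  phi_1 (1 + phi_2) = (0.37)(1.238) = 0.45806,   1 - phi_2^2 = 0.943356.
Replace gamma(1) by A gamma(0) + B and collect gamma(0):
  gamma(0) [0.943356 - (0.45806)(0.485564)] = (0.45806)(2.980315) + 5.559417
  gamma(0) * 0.720938 = 6.92458
  gamma(0) = 6.92458 / 0.720938 = 9.604954.
  gamma(1) = A gamma(0) + B = (0.485564)(9.604954) + (2.980315) = 7.644138.
  gamma(2) = phi_1 gamma(1) + phi_2 gamma(0) = (0.37)(7.644138) + (0.238)(9.604954) = 5.11431.
Therefore gamma(2) = 5.1143 (to 4 decimal places).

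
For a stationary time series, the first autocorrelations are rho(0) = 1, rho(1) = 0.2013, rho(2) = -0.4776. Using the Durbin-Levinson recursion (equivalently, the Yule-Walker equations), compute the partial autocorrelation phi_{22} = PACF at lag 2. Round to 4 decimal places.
\phi_{22} = -0.5400

The PACF at lag k is phi_{kk}, the last component of the solution
to the Yule-Walker system G_k phi = r_k where
  (G_k)_{ij} = rho(|i - j|), (r_k)_i = rho(i), i,j = 1..k.
Equivalently, Durbin-Levinson gives phi_{kk} iteratively:
  phi_{11} = rho(1)
  phi_{kk} = [rho(k) - sum_{j=1..k-1} phi_{k-1,j} rho(k-j)]
            / [1 - sum_{j=1..k-1} phi_{k-1,j} rho(j)],
  phi_{k,j} = phi_{k-1,j} - phi_{kk} phi_{k-1,k-j},  j = 1..k-1.
Step k = 1:
  phi_11 = rho(1) = 0.2013.
Step k = 2:
  phi_22 = [rho(2) - phi_11 rho(1)] / [1 - phi_11 rho(1)] = [-0.4776 - (0.2013)(0.2013)] / [1 - (0.2013)(0.2013)]
         = -0.51812169 / 0.95947831 = -0.54.
Therefore phi_{22} = -0.5400.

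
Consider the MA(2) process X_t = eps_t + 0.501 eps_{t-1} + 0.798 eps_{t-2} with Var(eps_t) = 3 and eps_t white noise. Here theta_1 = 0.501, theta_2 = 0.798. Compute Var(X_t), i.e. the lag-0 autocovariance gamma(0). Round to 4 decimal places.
\gamma(0) = 5.6634

For an MA(q) process X_t = eps_t + sum_i theta_i eps_{t-i} with
Var(eps_t) = sigma^2, the variance is
  gamma(0) = sigma^2 * (1 + sum_i theta_i^2).
  sum_i theta_i^2 = (0.501)^2 + (0.798)^2 = 0.251001 + 0.636804 = 0.887805.
  gamma(0) = 3 * (1 + 0.887805) = 3 * 1.887805 = 5.663415, which rounds to 5.6634.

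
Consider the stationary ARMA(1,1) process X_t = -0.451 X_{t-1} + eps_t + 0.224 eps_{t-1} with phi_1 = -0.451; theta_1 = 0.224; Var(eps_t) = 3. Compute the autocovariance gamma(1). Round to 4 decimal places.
\gamma(1) = -0.7685

Multiply the model equation by X_{t-k} and take expectations. With theta_0 = psi_0 = 1 and psi_j the MA(infinity) weights, this gives
  gamma(k) - sum_i phi_i gamma(k-i) = c_k,
  c_k = sigma^2 * sum_{j=k..q} theta_j psi_{j-k}   (c_k = 0 for k > q),
using gamma(-m) = gamma(m).
psi-weights needed (psi_j = theta_j + sum_i phi_i psi_{j-i}):
  psi_1 = theta_1 + phi_1 = 0.224 + (-0.451) = -0.227
Right-hand sides:
  c_0 = sigma^2 (1 + theta_1 psi_1) = 3 * (1 + (0.224)(-0.227)) = 3 * 0.949152 = 2.847456
  c_1 = sigma^2 theta_1 = 3 * (0.224) = 0.672
  c_2 = 0
Equations for k = 0 and k = 1 (AR order 1):
  gamma(0) = phi_1 gamma(1) + c_0
  gamma(1) = phi_1 gamma(0) + c_1
Substituting the second into the first: gamma(0) (1 - phi_1^2) = c_0 + phi_1 c_1, so
  gamma(0) = (c_0 + phi_1 c_1) / (1 - phi_1^2) = (2.847456 + (-0.451)(0.672)) / (1 - (-0.451)^2) = 2.544384 / 0.796599 = 3.194059.
  gamma(1) = phi_1 gamma(0) + c_1 = (-0.451)(3.194059) + (0.672) = -0.76852.
Therefore gamma(1) = -0.7685 (to 4 decimal places).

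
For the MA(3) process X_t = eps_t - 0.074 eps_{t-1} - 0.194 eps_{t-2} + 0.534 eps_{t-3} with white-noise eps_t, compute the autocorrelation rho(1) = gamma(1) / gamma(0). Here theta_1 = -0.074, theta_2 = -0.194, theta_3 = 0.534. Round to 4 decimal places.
\rho(1) = -0.1229

For an MA(q) process with theta_0 = 1, the autocovariance is
  gamma(k) = sigma^2 * sum_{i=0..q-k} theta_i * theta_{i+k},
and rho(k) = gamma(k) / gamma(0). Sigma^2 cancels.
  numerator   = (1)*(-0.074) + (-0.074)*(-0.194) + (-0.194)*(0.534) = -0.16324.
  denominator = (1)^2 + (-0.074)^2 + (-0.194)^2 + (0.534)^2 = 1.328268.
  rho(1) = -0.16324 / 1.328268 = -0.1229.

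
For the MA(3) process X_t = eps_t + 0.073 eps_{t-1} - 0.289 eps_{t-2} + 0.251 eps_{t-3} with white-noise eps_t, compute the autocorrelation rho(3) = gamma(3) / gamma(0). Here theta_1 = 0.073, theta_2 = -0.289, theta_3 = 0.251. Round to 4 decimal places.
\rho(3) = 0.2179

For an MA(q) process with theta_0 = 1, the autocovariance is
  gamma(k) = sigma^2 * sum_{i=0..q-k} theta_i * theta_{i+k},
and rho(k) = gamma(k) / gamma(0). Sigma^2 cancels.
  numerator   = (1)*(0.251) = 0.251.
  denominator = (1)^2 + (0.073)^2 + (-0.289)^2 + (0.251)^2 = 1.151851.
  rho(3) = 0.251 / 1.151851 = 0.2179.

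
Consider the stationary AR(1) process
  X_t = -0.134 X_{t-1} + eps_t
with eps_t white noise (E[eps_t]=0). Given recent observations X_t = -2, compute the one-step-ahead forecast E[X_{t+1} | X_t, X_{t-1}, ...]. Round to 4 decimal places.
E[X_{t+1} \mid \mathcal F_t] = 0.2680

For an AR(p) model X_t = c + sum_i phi_i X_{t-i} + eps_t, the
one-step-ahead conditional mean is
  E[X_{t+1} | X_t, ...] = c + sum_i phi_i X_{t+1-i}.
Substitute known values:
  E[X_{t+1} | ...] = (-0.134) * (-2)
                   = 0.2680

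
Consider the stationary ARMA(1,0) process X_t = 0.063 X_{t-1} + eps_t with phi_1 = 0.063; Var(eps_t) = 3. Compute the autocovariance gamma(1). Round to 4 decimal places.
\gamma(1) = 0.1898

Multiply the model equation by X_{t-k} and take expectations. With theta_0 = psi_0 = 1 and psi_j the MA(infinity) weights, this gives
  gamma(k) - sum_i phi_i gamma(k-i) = c_k,
  c_k = sigma^2 * sum_{j=k..q} theta_j psi_{j-k}   (c_k = 0 for k > q),
using gamma(-m) = gamma(m).
Pure AR (q = 0): c_0 = sigma^2 = 3, c_k = 0 for k >= 1.
Equations for k = 0 and k = 1 (AR order 1):
  gamma(0) = phi_1 gamma(1) + c_0
  gamma(1) = phi_1 gamma(0) + c_1
Substituting the second into the first: gamma(0) (1 - phi_1^2) = c_0 + phi_1 c_1, so
  gamma(0) = c_0 / (1 - phi_1^2) = 3 / (1 - (0.063)^2) = 3 / 0.996031 = 3.011954.
  gamma(1) = phi_1 gamma(0) = (0.063)(3.011954) = 0.189753.
Therefore gamma(1) = 0.1898 (to 4 decimal places).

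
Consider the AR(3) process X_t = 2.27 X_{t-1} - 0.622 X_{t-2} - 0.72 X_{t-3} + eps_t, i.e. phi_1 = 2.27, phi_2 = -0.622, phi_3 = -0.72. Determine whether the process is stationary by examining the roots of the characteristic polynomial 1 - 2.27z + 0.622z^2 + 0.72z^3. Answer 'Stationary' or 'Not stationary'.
\text{Not stationary}

The AR(p) characteristic polynomial is P(z) = 1 - 2.27z + 0.622z^2 + 0.72z^3.
Stationarity requires all roots to lie outside the unit circle, i.e. |z| > 1 for every root.
Degree 3: look for a simple real root z0 first, then factor out (1 - z/z0) and solve the remaining quadratic.
Testing z0 = 0.625: P(0.625) = 1 + (-2.27)(0.625) + (0.622)(0.625)^2 + (0.72)(0.625)^3
  = 1 + (-1.41875) + (0.242969) + (0.175781) = 0.  So z_0 = 0.625 is a root, |z_0| = 0.625.
Divide out the factor (1 - 1.6 z) = (1 - z/z0) (since 1/z0 = 1.6):
  P(z) = (1 - 1.6 z)(1 + (-0.67) z + (-0.45) z^2)
  [check: z-coef -0.67 - (1.6) = -2.27; z^2-coef -0.45 - (1.6)(-0.67) = 0.622; z^3-coef -(1.6)(-0.45) = 0.72.]
Remaining roots from the quadratic factor 1 + (-0.67) z + (-0.45) z^2:
  Set 1 + (-0.67) z + (-0.45) z^2 = 0, i.e. a z^2 + b z + c = 0 with a = -0.45, b = -0.67, c = 1.
  Discriminant D = b^2 - 4ac = (-0.67)^2 - 4*(-0.45)*1 = 0.4489 - (-1.8) = 2.2489.
  D >= 0, so the roots are real: z = (-b +/- sqrt(D)) / (2a) = (0.67 +/- 1.499633) / (-0.9).
    z_1 = (0.67 + 1.499633) / (-0.9) = -2.4107,   |z_1| = 2.4107.
    z_2 = (0.67 - 1.499633) / (-0.9) = 0.9218,   |z_2| = 0.9218.
Moduli of all roots: 0.6250, 2.4107, 0.9218.
All moduli strictly greater than 1? No.
Verdict: Not stationary.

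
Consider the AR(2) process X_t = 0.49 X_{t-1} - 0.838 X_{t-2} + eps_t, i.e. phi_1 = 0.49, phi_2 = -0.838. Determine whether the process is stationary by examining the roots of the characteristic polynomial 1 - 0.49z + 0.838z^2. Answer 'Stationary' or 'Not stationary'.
\text{Stationary}

The AR(p) characteristic polynomial is P(z) = 1 - 0.49z + 0.838z^2.
Stationarity requires all roots to lie outside the unit circle, i.e. |z| > 1 for every root.
Set 1 + (-0.49) z + (0.838) z^2 = 0, i.e. a z^2 + b z + c = 0 with a = 0.838, b = -0.49, c = 1.
Discriminant D = b^2 - 4ac = (-0.49)^2 - 4*(0.838)*1 = 0.2401 - (3.352) = -3.1119.
D < 0, so the roots are the complex-conjugate pair z = (-b +/- i sqrt(-D)) / (2a) = 0.2924 +/- 1.0525i.
For a conjugate pair |z|^2 = z * conj(z) = (product of roots) = c/a = 1/(0.838) = 1.193317, so |z| = sqrt(1.193317) = 1.0924 for both roots.
Moduli of all roots: 1.0924, 1.0924.
All moduli strictly greater than 1? Yes.
Verdict: Stationary.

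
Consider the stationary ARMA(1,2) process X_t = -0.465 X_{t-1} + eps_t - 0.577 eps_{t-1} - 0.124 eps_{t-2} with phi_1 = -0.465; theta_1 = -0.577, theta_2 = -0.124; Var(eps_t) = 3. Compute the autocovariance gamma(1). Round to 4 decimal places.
\gamma(1) = -4.4844

Multiply the model equation by X_{t-k} and take expectations. With theta_0 = psi_0 = 1 and psi_j the MA(infinity) weights, this gives
  gamma(k) - sum_i phi_i gamma(k-i) = c_k,
  c_k = sigma^2 * sum_{j=k..q} theta_j psi_{j-k}   (c_k = 0 for k > q),
using gamma(-m) = gamma(m).
psi-weights needed (psi_j = theta_j + sum_i phi_i psi_{j-i}):
  psi_1 = theta_1 + phi_1 = -0.577 + (-0.465) = -1.042
  psi_2 = theta_2 + phi_1 psi_1 = -0.124 + (-0.465)(-1.042) = 0.36053
Right-hand sides:
  c_0 = sigma^2 (1 + theta_1 psi_1 + theta_2 psi_2) = 3 * (1 + (-0.577)(-1.042) + (-0.124)(0.36053)) = 3 * 1.556528 = 4.669585
  c_1 = sigma^2 (theta_1 + theta_2 psi_1) = 3 * (-0.577 + (-0.124)(-1.042)) = -1.343376
  c_2 = sigma^2 theta_2 = 3 * (-0.124) = -0.372
Equations for k = 0 and k = 1 (AR order 1):
  gamma(0) = phi_1 gamma(1) + c_0
  gamma(1) = phi_1 gamma(0) + c_1
Substituting the second into the first: gamma(0) (1 - phi_1^2) = c_0 + phi_1 c_1, so
  gamma(0) = (c_0 + phi_1 c_1) / (1 - phi_1^2) = (4.669585 + (-0.465)(-1.343376)) / (1 - (-0.465)^2) = 5.294255 / 0.783775 = 6.754814.
  gamma(1) = phi_1 gamma(0) + c_1 = (-0.465)(6.754814) + (-1.343376) = -4.484365.
Therefore gamma(1) = -4.4844 (to 4 decimal places).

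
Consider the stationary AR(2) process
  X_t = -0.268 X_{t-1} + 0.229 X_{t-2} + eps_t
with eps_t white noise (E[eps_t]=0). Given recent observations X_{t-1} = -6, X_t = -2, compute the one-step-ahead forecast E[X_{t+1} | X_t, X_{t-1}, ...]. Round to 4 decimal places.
E[X_{t+1} \mid \mathcal F_t] = -0.8380

For an AR(p) model X_t = c + sum_i phi_i X_{t-i} + eps_t, the
one-step-ahead conditional mean is
  E[X_{t+1} | X_t, ...] = c + sum_i phi_i X_{t+1-i}.
Substitute known values:
  E[X_{t+1} | ...] = (-0.268) * (-2) + (0.229) * (-6)
                   = -0.8380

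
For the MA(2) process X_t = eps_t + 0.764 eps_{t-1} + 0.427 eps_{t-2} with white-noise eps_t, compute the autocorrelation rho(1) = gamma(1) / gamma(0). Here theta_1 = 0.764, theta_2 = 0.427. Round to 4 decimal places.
\rho(1) = 0.6173

For an MA(q) process with theta_0 = 1, the autocovariance is
  gamma(k) = sigma^2 * sum_{i=0..q-k} theta_i * theta_{i+k},
and rho(k) = gamma(k) / gamma(0). Sigma^2 cancels.
  numerator   = (1)*(0.764) + (0.764)*(0.427) = 1.090228.
  denominator = (1)^2 + (0.764)^2 + (0.427)^2 = 1.766025.
  rho(1) = 1.090228 / 1.766025 = 0.6173.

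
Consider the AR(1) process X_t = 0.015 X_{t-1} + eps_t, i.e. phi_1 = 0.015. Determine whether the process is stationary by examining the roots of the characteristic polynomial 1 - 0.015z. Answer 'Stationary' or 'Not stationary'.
\text{Stationary}

The AR(p) characteristic polynomial is P(z) = 1 - 0.015z.
Stationarity requires all roots to lie outside the unit circle, i.e. |z| > 1 for every root.
This is linear in z: 1 + (-0.015) z = 0  =>  z = -1/(-0.015) = 66.666667,  |z| = 66.666667.
Moduli of all roots: 66.6667.
All moduli strictly greater than 1? Yes.
Verdict: Stationary.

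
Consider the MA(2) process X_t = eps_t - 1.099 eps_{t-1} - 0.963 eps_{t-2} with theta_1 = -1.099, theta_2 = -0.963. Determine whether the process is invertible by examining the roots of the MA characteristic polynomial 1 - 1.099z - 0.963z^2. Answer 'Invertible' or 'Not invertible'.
\text{Not invertible}

The MA(q) characteristic polynomial is P(z) = 1 - 1.099z - 0.963z^2.
Invertibility requires all roots to lie outside the unit circle, i.e. |z| > 1 for every root.
Set 1 + (-1.099) z + (-0.963) z^2 = 0, i.e. a z^2 + b z + c = 0 with a = -0.963, b = -1.099, c = 1.
Discriminant D = b^2 - 4ac = (-1.099)^2 - 4*(-0.963)*1 = 1.207801 - (-3.852) = 5.059801.
D >= 0, so the roots are real: z = (-b +/- sqrt(D)) / (2a) = (1.099 +/- 2.2494) / (-1.926).
  z_1 = (1.099 + 2.2494) / (-1.926) = -1.7385,   |z_1| = 1.7385.
  z_2 = (1.099 - 2.2494) / (-1.926) = 0.5973,   |z_2| = 0.5973.
Moduli of all roots: 1.7385, 0.5973.
All moduli strictly greater than 1? No.
Verdict: Not invertible.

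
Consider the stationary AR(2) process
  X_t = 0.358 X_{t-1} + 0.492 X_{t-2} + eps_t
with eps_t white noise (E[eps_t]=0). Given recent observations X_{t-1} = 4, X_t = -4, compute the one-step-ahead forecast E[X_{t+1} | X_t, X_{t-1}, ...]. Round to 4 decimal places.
E[X_{t+1} \mid \mathcal F_t] = 0.5360

For an AR(p) model X_t = c + sum_i phi_i X_{t-i} + eps_t, the
one-step-ahead conditional mean is
  E[X_{t+1} | X_t, ...] = c + sum_i phi_i X_{t+1-i}.
Substitute known values:
  E[X_{t+1} | ...] = (0.358) * (-4) + (0.492) * (4)
                   = 0.5360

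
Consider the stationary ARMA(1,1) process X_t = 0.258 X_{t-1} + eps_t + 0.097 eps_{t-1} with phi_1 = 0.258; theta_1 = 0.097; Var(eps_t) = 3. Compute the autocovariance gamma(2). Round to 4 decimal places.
\gamma(2) = 0.3017

Multiply the model equation by X_{t-k} and take expectations. With theta_0 = psi_0 = 1 and psi_j the MA(infinity) weights, this gives
  gamma(k) - sum_i phi_i gamma(k-i) = c_k,
  c_k = sigma^2 * sum_{j=k..q} theta_j psi_{j-k}   (c_k = 0 for k > q),
using gamma(-m) = gamma(m).
psi-weights needed (psi_j = theta_j + sum_i phi_i psi_{j-i}):
  psi_1 = theta_1 + phi_1 = 0.097 + (0.258) = 0.355
Right-hand sides:
  c_0 = sigma^2 (1 + theta_1 psi_1) = 3 * (1 + (0.097)(0.355)) = 3 * 1.034435 = 3.103305
  c_1 = sigma^2 theta_1 = 3 * (0.097) = 0.291
  c_2 = 0
Equations for k = 0 and k = 1 (AR order 1):
  gamma(0) = phi_1 gamma(1) + c_0
  gamma(1) = phi_1 gamma(0) + c_1
Substituting the second into the first: gamma(0) (1 - phi_1^2) = c_0 + phi_1 c_1, so
  gamma(0) = (c_0 + phi_1 c_1) / (1 - phi_1^2) = (3.103305 + (0.258)(0.291)) / (1 - (0.258)^2) = 3.178383 / 0.933436 = 3.405036.
  gamma(1) = phi_1 gamma(0) + c_1 = (0.258)(3.405036) + (0.291) = 1.169499.
For k = 2 (> q): gamma(2) = phi_1 gamma(1) = (0.258)(1.169499) = 0.301731.
Therefore gamma(2) = 0.3017 (to 4 decimal places).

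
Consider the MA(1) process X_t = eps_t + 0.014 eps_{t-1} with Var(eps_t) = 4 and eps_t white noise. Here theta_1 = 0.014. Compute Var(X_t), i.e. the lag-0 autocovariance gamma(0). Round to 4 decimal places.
\gamma(0) = 4.0008

For an MA(q) process X_t = eps_t + sum_i theta_i eps_{t-i} with
Var(eps_t) = sigma^2, the variance is
  gamma(0) = sigma^2 * (1 + sum_i theta_i^2).
  sum_i theta_i^2 = (0.014)^2 = 0.000196.
  gamma(0) = 4 * (1 + 0.000196) = 4 * 1.000196 = 4.000784, which rounds to 4.0008.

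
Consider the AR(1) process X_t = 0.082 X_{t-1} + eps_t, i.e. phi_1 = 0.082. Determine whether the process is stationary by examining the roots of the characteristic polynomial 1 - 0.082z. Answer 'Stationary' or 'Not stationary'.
\text{Stationary}

The AR(p) characteristic polynomial is P(z) = 1 - 0.082z.
Stationarity requires all roots to lie outside the unit circle, i.e. |z| > 1 for every root.
This is linear in z: 1 + (-0.082) z = 0  =>  z = -1/(-0.082) = 12.195122,  |z| = 12.195122.
Moduli of all roots: 12.1951.
All moduli strictly greater than 1? Yes.
Verdict: Stationary.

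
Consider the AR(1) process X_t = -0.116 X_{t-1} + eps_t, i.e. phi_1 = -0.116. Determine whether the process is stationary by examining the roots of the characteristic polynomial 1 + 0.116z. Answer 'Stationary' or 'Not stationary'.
\text{Stationary}

The AR(p) characteristic polynomial is P(z) = 1 + 0.116z.
Stationarity requires all roots to lie outside the unit circle, i.e. |z| > 1 for every root.
This is linear in z: 1 + (0.116) z = 0  =>  z = -1/(0.116) = -8.62069,  |z| = 8.62069.
Moduli of all roots: 8.6207.
All moduli strictly greater than 1? Yes.
Verdict: Stationary.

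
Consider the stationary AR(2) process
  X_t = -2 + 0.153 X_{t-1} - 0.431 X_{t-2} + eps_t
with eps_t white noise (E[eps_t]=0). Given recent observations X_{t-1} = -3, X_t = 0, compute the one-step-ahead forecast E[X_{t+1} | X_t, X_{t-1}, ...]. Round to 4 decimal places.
E[X_{t+1} \mid \mathcal F_t] = -0.7070

For an AR(p) model X_t = c + sum_i phi_i X_{t-i} + eps_t, the
one-step-ahead conditional mean is
  E[X_{t+1} | X_t, ...] = c + sum_i phi_i X_{t+1-i}.
Substitute known values:
  E[X_{t+1} | ...] = -2 + (0.153) * (0) + (-0.431) * (-3)
                   = -0.7070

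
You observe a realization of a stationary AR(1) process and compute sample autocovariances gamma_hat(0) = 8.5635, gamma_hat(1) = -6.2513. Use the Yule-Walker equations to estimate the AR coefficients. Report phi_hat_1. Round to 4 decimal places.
\hat\phi_{1} = -0.7300

The Yule-Walker equations for an AR(p) process read, in matrix form,
  Gamma_p phi = r_p,   with   (Gamma_p)_{ij} = gamma(|i - j|),
                       (r_p)_i = gamma(i),   i,j = 1..p.
Substitute the sample gammas (Toeplitz matrix and right-hand side of size 1):
  Gamma_p = [[8.5635]]
  r_p     = [-6.2513]
With p = 1 this is the single equation gamma(0) phi_1 = gamma(1):
  phi_hat_1 = gamma(1) / gamma(0) = -6.2513 / 8.5635 = -0.7300.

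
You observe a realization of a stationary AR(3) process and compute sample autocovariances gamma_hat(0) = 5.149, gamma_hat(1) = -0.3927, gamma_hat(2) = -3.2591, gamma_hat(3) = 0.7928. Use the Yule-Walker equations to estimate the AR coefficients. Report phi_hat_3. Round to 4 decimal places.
\hat\phi_{3} = 0.0440

The Yule-Walker equations for an AR(p) process read, in matrix form,
  Gamma_p phi = r_p,   with   (Gamma_p)_{ij} = gamma(|i - j|),
                       (r_p)_i = gamma(i),   i,j = 1..p.
Substitute the sample gammas (Toeplitz matrix and right-hand side of size 3):
  Gamma_p = [[5.149, -0.3927, -3.2591], [-0.3927, 5.149, -0.3927], [-3.2591, -0.3927, 5.149]]
  r_p     = [-0.3927, -3.2591, 0.7928]
Written out (R1..R3):
  (R1) 5.149 phi_1 - 0.3927 phi_2 - 3.2591 phi_3 = -0.3927
  (R2) -0.3927 phi_1 + 5.149 phi_2 - 0.3927 phi_3 = -3.2591
  (R3) -3.2591 phi_1 - 0.3927 phi_2 + 5.149 phi_3 = 0.7928
Gaussian elimination:
  R2 <- R2 - (-0.3927/5.149) R1 = R2 - (-0.076267) R1:  5.11905 phi_2 - 0.641263 phi_3 = -3.28905
  R3 <- R3 - (-3.2591/5.149) R1 = R3 - (-0.632958) R1:  -0.641263 phi_2 + 3.086127 phi_3 = 0.544237
  R3 <- R3 - (-0.641263/5.11905) R2 = R3 - (-0.12527) R2:  3.005796 phi_3 = 0.132219
Back-substitution:
  phi_hat_3 = 0.132219 / 3.005796 = 0.043988
  phi_hat_2 = (-3.28905 - (-0.641263)(0.043988)) / 5.11905 = -0.637001
  phi_hat_1 = (-0.3927 - (-0.3927)(-0.637001) - (-3.2591)(0.043988)) / 5.149 = -0.097007
So phi_hat = [-0.0970, -0.6370, 0.0440].
Therefore phi_hat_3 = 0.0440.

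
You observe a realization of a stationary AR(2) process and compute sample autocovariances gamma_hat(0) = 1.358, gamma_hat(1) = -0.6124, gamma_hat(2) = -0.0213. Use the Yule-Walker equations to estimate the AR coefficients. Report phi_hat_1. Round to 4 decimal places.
\hat\phi_{1} = -0.5750

The Yule-Walker equations for an AR(p) process read, in matrix form,
  Gamma_p phi = r_p,   with   (Gamma_p)_{ij} = gamma(|i - j|),
                       (r_p)_i = gamma(i),   i,j = 1..p.
Substitute the sample gammas (Toeplitz matrix and right-hand side of size 2):
  Gamma_p = [[1.358, -0.6124], [-0.6124, 1.358]]
  r_p     = [-0.6124, -0.0213]
Written out:
  1.358 phi_1 - 0.6124 phi_2 = -0.6124
  -0.6124 phi_1 + 1.358 phi_2 = -0.0213
Solve by Cramer's rule:
  det = gamma(0)^2 - gamma(1)^2 = (1.358)^2 - (-0.6124)^2 = 1.844164 - 0.37503376 = 1.46913024
  phi_hat_1 = [gamma(1) gamma(0) - gamma(1) gamma(2)] / det = [(-0.6124)(1.358) - (-0.6124)(-0.0213)] / 1.46913024 = -0.84468332 / 1.46913024 = -0.575
  phi_hat_2 = [gamma(0) gamma(2) - gamma(1)^2] / det = [(1.358)(-0.0213) - (-0.6124)^2] / 1.46913024 = -0.40395916 / 1.46913024 = -0.275
So phi_hat = [-0.5750, -0.2750].
Therefore phi_hat_1 = -0.5750.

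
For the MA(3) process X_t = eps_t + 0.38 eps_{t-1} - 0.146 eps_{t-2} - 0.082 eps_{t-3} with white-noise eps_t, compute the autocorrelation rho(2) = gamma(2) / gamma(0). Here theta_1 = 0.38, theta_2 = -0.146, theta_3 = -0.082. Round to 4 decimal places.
\rho(2) = -0.1511

For an MA(q) process with theta_0 = 1, the autocovariance is
  gamma(k) = sigma^2 * sum_{i=0..q-k} theta_i * theta_{i+k},
and rho(k) = gamma(k) / gamma(0). Sigma^2 cancels.
  numerator   = (1)*(-0.146) + (0.38)*(-0.082) = -0.17716.
  denominator = (1)^2 + (0.38)^2 + (-0.146)^2 + (-0.082)^2 = 1.17244.
  rho(2) = -0.17716 / 1.17244 = -0.1511.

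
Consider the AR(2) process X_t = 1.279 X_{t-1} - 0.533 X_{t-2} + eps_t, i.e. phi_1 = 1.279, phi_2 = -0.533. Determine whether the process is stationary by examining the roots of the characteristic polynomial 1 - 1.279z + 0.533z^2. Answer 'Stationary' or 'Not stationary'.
\text{Stationary}

The AR(p) characteristic polynomial is P(z) = 1 - 1.279z + 0.533z^2.
Stationarity requires all roots to lie outside the unit circle, i.e. |z| > 1 for every root.
Set 1 + (-1.279) z + (0.533) z^2 = 0, i.e. a z^2 + b z + c = 0 with a = 0.533, b = -1.279, c = 1.
Discriminant D = b^2 - 4ac = (-1.279)^2 - 4*(0.533)*1 = 1.635841 - (2.132) = -0.496159.
D < 0, so the roots are the complex-conjugate pair z = (-b +/- i sqrt(-D)) / (2a) = 1.1998 +/- 0.6608i.
For a conjugate pair |z|^2 = z * conj(z) = (product of roots) = c/a = 1/(0.533) = 1.876173, so |z| = sqrt(1.876173) = 1.3697 for both roots.
Moduli of all roots: 1.3697, 1.3697.
All moduli strictly greater than 1? Yes.
Verdict: Stationary.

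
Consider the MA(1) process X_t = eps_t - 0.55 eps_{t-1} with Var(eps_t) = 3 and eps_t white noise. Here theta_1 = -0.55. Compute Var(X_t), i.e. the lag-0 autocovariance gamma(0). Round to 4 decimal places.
\gamma(0) = 3.9075

For an MA(q) process X_t = eps_t + sum_i theta_i eps_{t-i} with
Var(eps_t) = sigma^2, the variance is
  gamma(0) = sigma^2 * (1 + sum_i theta_i^2).
  sum_i theta_i^2 = (-0.55)^2 = 0.3025.
  gamma(0) = 3 * (1 + 0.3025) = 3 * 1.3025 = 3.9075.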